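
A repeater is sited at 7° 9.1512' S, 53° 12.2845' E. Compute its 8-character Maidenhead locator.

LI62ou43

Shift to the Maidenhead origin (180°W, 90°S): lon 233.20474, lat 82.84748.
Field (20°×10°, letters A–R): lon ⌊233.20474/20⌋ = 11 → L; lat ⌊82.84748/10⌋ = 8 → I.
Square (2°×1°, digits 0–9): lon ⌊13.20474/2⌋ = 6; lat ⌊2.84748/1⌋ = 2.
Subsquare (5′×2.5′, letters a–x): lon ⌊1.20474/0.0833333⌋ = 14 → o; lat ⌊0.84748/0.0416667⌋ = 20 → u.
Extended square (30″×15″, digits 0–9): lon ⌊0.03808/0.00833333⌋ = 4; lat ⌊0.01415/0.00416667⌋ = 3.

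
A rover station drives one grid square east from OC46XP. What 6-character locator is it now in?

Longitude subsquare x = 23; +1 → 24, wraps to 0 = a, carry into square.
Longitude square 4; +1 → 5.
The latitude characters are unchanged.

OC56ap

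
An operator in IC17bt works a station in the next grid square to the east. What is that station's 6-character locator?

IC17ct

Longitude subsquare b = 1; +1 → 2 = c.
The latitude characters are unchanged.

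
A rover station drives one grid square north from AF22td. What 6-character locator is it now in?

AF22te

Latitude subsquare d = 3; +1 → 4 = e.
The longitude characters are unchanged.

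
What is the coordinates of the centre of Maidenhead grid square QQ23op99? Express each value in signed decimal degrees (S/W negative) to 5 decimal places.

73.66458, 145.24583

Field Q=16, Q=16: +16·20° lon, +16·10° lat → SW at lon 140°, lat 70°.
Square 2, 3: +2·2° lon, +3·1° lat → SW at lon 144°, lat 73°.
Subsquare o=14, p=15: +14·0.0833333° lon, +15·0.0416667° lat → SW at lon 145.167°, lat 73.625°.
Extended square 9, 9: +9·0.00833333° lon, +9·0.00416667° lat → SW at lon 145.242°, lat 73.6625°.
Cell spans 0.00833333° lon × 0.00416667° lat. Centre is SW corner plus half of each.
latitude 73.66458, longitude 145.24583.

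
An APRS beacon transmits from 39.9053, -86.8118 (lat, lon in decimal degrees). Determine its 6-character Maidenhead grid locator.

Shift to the Maidenhead origin (180°W, 90°S): lon 93.1882, lat 129.9053.
Field: 93.1882/20 → 4 → E, 129.9053/10 → 12 → M; chars EM.
Square: 13.1882/2 → 6, 9.9053/1 → 9; chars 69.
Subsquare: 1.1882/0.0833333 → 14 → o, 0.9053/0.0416667 → 21 → v; chars ov.

EM69ov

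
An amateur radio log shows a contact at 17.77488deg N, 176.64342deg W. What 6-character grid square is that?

AK17qs

Offset from 180°W / 90°S: lon 3.3566°, lat 107.7749°.
Field: 3.3566/20 → 0 → A, 107.7749/10 → 10 → K; chars AK.
Square: 3.3566/2 → 1, 7.7749/1 → 7; chars 17.
Subsquare: 1.3566/0.0833333 → 16 → q, 0.7749/0.0416667 → 18 → s; chars qs.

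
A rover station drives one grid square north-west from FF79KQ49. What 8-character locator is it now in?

Longitude extended square 4; −1 → 3.
Latitude extended square 9; +1 → 10, wraps to 0, carry into subsquare.
Latitude subsquare q = 16; +1 → 17 = r.

FF79kr30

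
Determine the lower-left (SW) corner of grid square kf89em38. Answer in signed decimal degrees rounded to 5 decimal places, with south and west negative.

-30.46667, 36.35833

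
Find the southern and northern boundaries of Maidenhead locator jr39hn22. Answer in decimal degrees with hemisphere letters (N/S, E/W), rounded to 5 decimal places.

89.55000° N, 89.55417° N

Field J=9, R=17: +9·20° lon, +17·10° lat → SW at lon 0°, lat 80°.
Square 3, 9: +3·2° lon, +9·1° lat → SW at lon 6°, lat 89°.
Subsquare h=7, n=13: +7·0.0833333° lon, +13·0.0416667° lat → SW at lon 6.58333°, lat 89.5417°.
Extended square 2, 2: +2·0.00833333° lon, +2·0.00416667° lat → SW at lon 6.6°, lat 89.55°.
Cell spans 0.00833333° lon × 0.00416667° lat.
south 89.55000° N, north 89.55417° N.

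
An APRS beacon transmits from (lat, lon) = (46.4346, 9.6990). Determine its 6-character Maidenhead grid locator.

Offset from 180°W / 90°S: lon 189.6990°, lat 136.4346°.
Field: lon ⌊189.6990/20⌋ = 9 → J; lat ⌊136.4346/10⌋ = 13 → N.
Square: lon ⌊9.6990/2⌋ = 4; lat ⌊6.4346/1⌋ = 6.
Subsquare: lon ⌊1.6990/0.0833333⌋ = 20 → u; lat ⌊0.4346/0.0416667⌋ = 10 → k.

JN46uk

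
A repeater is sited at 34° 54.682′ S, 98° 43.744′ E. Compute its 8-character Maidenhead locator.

Offset from 180°W / 90°S: lon 278.72907°, lat 55.08863°.
Field (20°×10°, letters A–R): lon ⌊278.72907/20⌋ = 13 → N; lat ⌊55.08863/10⌋ = 5 → F.
Square (2°×1°, digits 0–9): lon ⌊18.72907/2⌋ = 9; lat ⌊5.08863/1⌋ = 5.
Subsquare (5′×2.5′, letters a–x): lon ⌊0.72907/0.0833333⌋ = 8 → i; lat ⌊0.08863/0.0416667⌋ = 2 → c.
Extended square (30″×15″, digits 0–9): lon ⌊0.06240/0.00833333⌋ = 7; lat ⌊0.00530/0.00416667⌋ = 1.

NF95ic71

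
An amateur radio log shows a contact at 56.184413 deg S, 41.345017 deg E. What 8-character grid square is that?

LD03qt15

Shift to the Maidenhead origin (180°W, 90°S): lon 221.34502, lat 33.81559.
Field: 221.34502/20 → 11 → L, 33.81559/10 → 3 → D; chars LD.
Square: 1.34502/2 → 0, 3.81559/1 → 3; chars 03.
Subsquare: 1.34502/0.0833333 → 16 → q, 0.81559/0.0416667 → 19 → t; chars qt.
Extended square: 0.01168/0.00833333 → 1, 0.02392/0.00416667 → 5; chars 15.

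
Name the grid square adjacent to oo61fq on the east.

OO61gq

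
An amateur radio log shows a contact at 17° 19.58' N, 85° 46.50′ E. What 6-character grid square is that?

NK27vh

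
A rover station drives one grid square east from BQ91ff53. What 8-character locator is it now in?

BQ91ff63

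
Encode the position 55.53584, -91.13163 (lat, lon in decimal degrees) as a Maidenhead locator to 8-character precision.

Add 180° to longitude and 90° to latitude: 88.86837, 145.53584.
Field: 88.86837/20 → 4 → E, 145.53584/10 → 14 → O; chars EO.
Square: 8.86837/2 → 4, 5.53584/1 → 5; chars 45.
Subsquare: 0.86837/0.0833333 → 10 → k, 0.53584/0.0416667 → 12 → m; chars km.
Extended square: 0.03504/0.00833333 → 4, 0.03584/0.00416667 → 8; chars 48.

EO45km48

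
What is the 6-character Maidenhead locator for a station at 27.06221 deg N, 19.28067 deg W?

Add 180° to longitude and 90° to latitude: 160.7193, 117.0622.
Field: lon ⌊160.7193/20⌋ = 8 → I; lat ⌊117.0622/10⌋ = 11 → L.
Square: lon ⌊0.7193/2⌋ = 0; lat ⌊7.0622/1⌋ = 7.
Subsquare: lon ⌊0.7193/0.0833333⌋ = 8 → i; lat ⌊0.0622/0.0416667⌋ = 1 → b.

IL07ib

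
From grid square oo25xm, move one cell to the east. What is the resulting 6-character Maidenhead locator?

OO35am

Longitude subsquare x = 23; +1 → 24, wraps to 0 = a, carry into square.
Longitude square 2; +1 → 3.
The latitude characters are unchanged.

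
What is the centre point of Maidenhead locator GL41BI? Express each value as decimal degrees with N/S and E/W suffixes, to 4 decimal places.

Field G=6, L=11: +6·20° lon, +11·10° lat → SW at lon -60°, lat 20°.
Square 4, 1: +4·2° lon, +1·1° lat → SW at lon -52°, lat 21°.
Subsquare b=1, i=8: +1·0.0833333° lon, +8·0.0416667° lat → SW at lon -51.9167°, lat 21.3333°.
Cell spans 0.0833333° lon × 0.0416667° lat. Centre is SW corner plus half of each.
latitude 21.3542° N, longitude 51.8750° W.

21.3542° N, 51.8750° W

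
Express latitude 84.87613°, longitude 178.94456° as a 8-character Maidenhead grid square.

RR94lv30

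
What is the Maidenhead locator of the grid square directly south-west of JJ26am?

JJ16xl

Longitude subsquare a = 0; −1 → -1, wraps to 23 = x, carry into square.
Longitude square 2; −1 → 1.
Latitude subsquare m = 12; −1 → 11 = l.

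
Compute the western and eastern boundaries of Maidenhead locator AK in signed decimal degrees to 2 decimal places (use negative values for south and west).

-180.00, -160.00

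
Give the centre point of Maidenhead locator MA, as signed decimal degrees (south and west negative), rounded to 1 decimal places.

-85.0, 70.0

Field M=12, A=0: +12·20° lon, +0·10° lat → SW at lon 60°, lat -90°.
Cell spans 20° lon × 10° lat. Centre is SW corner plus half of each.
latitude -85.0, longitude 70.0.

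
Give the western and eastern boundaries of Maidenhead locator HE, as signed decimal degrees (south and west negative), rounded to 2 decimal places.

-40.00, -20.00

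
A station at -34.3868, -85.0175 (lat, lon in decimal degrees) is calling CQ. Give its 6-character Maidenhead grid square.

EF75lo

Offset from 180°W / 90°S: lon 94.9825°, lat 55.6132°.
Field: 94.9825/20 → 4 → E, 55.6132/10 → 5 → F; chars EF.
Square: 14.9825/2 → 7, 5.6132/1 → 5; chars 75.
Subsquare: 0.9825/0.0833333 → 11 → l, 0.6132/0.0416667 → 14 → o; chars lo.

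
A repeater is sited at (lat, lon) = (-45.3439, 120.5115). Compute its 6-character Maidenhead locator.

PE04gp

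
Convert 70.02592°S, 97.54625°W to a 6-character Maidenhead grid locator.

Shift to the Maidenhead origin (180°W, 90°S): lon 82.4537, lat 19.9741.
Field (20°×10°, letters A–R): lon ⌊82.4537/20⌋ = 4 → E; lat ⌊19.9741/10⌋ = 1 → B.
Square (2°×1°, digits 0–9): lon ⌊2.4537/2⌋ = 1; lat ⌊9.9741/1⌋ = 9.
Subsquare (5′×2.5′, letters a–x): lon ⌊0.4537/0.0833333⌋ = 5 → f; lat ⌊0.9741/0.0416667⌋ = 23 → x.

EB19fx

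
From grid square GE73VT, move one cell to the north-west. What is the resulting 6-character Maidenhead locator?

GE73uu

Longitude subsquare v = 21; −1 → 20 = u.
Latitude subsquare t = 19; +1 → 20 = u.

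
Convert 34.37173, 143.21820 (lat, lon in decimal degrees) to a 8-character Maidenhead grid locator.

QM14oi69

Shift to the Maidenhead origin (180°W, 90°S): lon 323.21820, lat 124.37173.
Field: 323.21820/20 → 16 → Q, 124.37173/10 → 12 → M; chars QM.
Square: 3.21820/2 → 1, 4.37173/1 → 4; chars 14.
Subsquare: 1.21820/0.0833333 → 14 → o, 0.37173/0.0416667 → 8 → i; chars oi.
Extended square: 0.05153/0.00833333 → 6, 0.03840/0.00416667 → 9; chars 69.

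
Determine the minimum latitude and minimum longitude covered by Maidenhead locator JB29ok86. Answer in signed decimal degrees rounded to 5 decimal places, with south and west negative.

Field J=9, B=1: +9·20° lon, +1·10° lat → SW at lon 0°, lat -80°.
Square 2, 9: +2·2° lon, +9·1° lat → SW at lon 4°, lat -71°.
Subsquare o=14, k=10: +14·0.0833333° lon, +10·0.0416667° lat → SW at lon 5.16667°, lat -70.5833°.
Extended square 8, 6: +8·0.00833333° lon, +6·0.00416667° lat → SW at lon 5.23333°, lat -70.5583°.
latitude -70.55833, longitude 5.23333.

-70.55833, 5.23333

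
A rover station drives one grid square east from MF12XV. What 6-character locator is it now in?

MF22av

Longitude subsquare x = 23; +1 → 24, wraps to 0 = a, carry into square.
Longitude square 1; +1 → 2.
The latitude characters are unchanged.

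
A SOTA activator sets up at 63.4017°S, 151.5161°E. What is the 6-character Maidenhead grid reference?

QC56so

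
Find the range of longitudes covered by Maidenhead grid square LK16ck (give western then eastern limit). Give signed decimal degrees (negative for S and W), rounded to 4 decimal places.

42.1667, 42.2500

Field L=11, K=10: +11·20° lon, +10·10° lat → SW at lon 40°, lat 10°.
Square 1, 6: +1·2° lon, +6·1° lat → SW at lon 42°, lat 16°.
Subsquare c=2, k=10: +2·0.0833333° lon, +10·0.0416667° lat → SW at lon 42.1667°, lat 16.4167°.
Cell spans 0.0833333° lon × 0.0416667° lat.
west 42.1667, east 42.2500.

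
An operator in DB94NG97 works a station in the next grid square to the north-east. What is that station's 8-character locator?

DB94og08

Longitude extended square 9; +1 → 10, wraps to 0, carry into subsquare.
Longitude subsquare n = 13; +1 → 14 = o.
Latitude extended square 7; +1 → 8.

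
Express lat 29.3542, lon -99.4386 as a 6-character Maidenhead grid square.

Add 180° to longitude and 90° to latitude: 80.5614, 119.3542.
Field: 80.5614/20 → 4 → E, 119.3542/10 → 11 → L; chars EL.
Square: 0.5614/2 → 0, 9.3542/1 → 9; chars 09.
Subsquare: 0.5614/0.0833333 → 6 → g, 0.3542/0.0416667 → 8 → i; chars gi.

EL09gi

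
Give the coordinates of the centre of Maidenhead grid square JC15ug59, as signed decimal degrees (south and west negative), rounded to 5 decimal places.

-64.71042, 3.71250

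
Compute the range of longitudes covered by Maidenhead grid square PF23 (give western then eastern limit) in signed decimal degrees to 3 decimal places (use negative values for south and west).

124.000, 126.000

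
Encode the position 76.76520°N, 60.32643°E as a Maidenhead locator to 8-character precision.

MQ06ds93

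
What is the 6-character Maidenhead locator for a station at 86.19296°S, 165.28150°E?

Shift to the Maidenhead origin (180°W, 90°S): lon 345.2815, lat 3.8070.
Field: 345.2815/20 → 17 → R, 3.8070/10 → 0 → A; chars RA.
Square: 5.2815/2 → 2, 3.8070/1 → 3; chars 23.
Subsquare: 1.2815/0.0833333 → 15 → p, 0.8070/0.0416667 → 19 → t; chars pt.

RA23pt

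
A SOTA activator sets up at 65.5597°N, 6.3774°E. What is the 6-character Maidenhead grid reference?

Add 180° to longitude and 90° to latitude: 186.3774, 155.5597.
Field: 186.3774/20 → 9 → J, 155.5597/10 → 15 → P; chars JP.
Square: 6.3774/2 → 3, 5.5597/1 → 5; chars 35.
Subsquare: 0.3774/0.0833333 → 4 → e, 0.5597/0.0416667 → 13 → n; chars en.

JP35en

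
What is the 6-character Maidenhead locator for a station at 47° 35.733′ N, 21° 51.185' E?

KN07wo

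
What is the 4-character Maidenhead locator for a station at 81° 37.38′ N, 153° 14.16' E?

QR61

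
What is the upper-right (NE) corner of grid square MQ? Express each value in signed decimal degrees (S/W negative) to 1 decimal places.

Field M=12, Q=16: +12·20° lon, +16·10° lat → SW at lon 60°, lat 70°.
Cell spans 20° lon × 10° lat. NE corner is SW corner plus one full cell.
latitude 80.0, longitude 80.0.

80.0, 80.0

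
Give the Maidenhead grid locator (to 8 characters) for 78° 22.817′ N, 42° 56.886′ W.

Offset from 180°W / 90°S: lon 137.05190°, lat 168.38028°.
Field: 137.05190/20 → 6 → G, 168.38028/10 → 16 → Q; chars GQ.
Square: 17.05190/2 → 8, 8.38028/1 → 8; chars 88.
Subsquare: 1.05190/0.0833333 → 12 → m, 0.38028/0.0416667 → 9 → j; chars mj.
Extended square: 0.05190/0.00833333 → 6, 0.00528/0.00416667 → 1; chars 61.

GQ88mj61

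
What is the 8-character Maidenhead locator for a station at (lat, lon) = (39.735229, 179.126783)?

RM99nr56

Offset from 180°W / 90°S: lon 359.12678°, lat 129.73523°.
Field: 359.12678/20 → 17 → R, 129.73523/10 → 12 → M; chars RM.
Square: 19.12678/2 → 9, 9.73523/1 → 9; chars 99.
Subsquare: 1.12678/0.0833333 → 13 → n, 0.73523/0.0416667 → 17 → r; chars nr.
Extended square: 0.04345/0.00833333 → 5, 0.02690/0.00416667 → 6; chars 56.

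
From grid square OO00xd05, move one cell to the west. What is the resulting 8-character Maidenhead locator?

OO00wd95

Longitude extended square 0; −1 → -1, wraps to 9, carry into subsquare.
Longitude subsquare x = 23; −1 → 22 = w.
The latitude characters are unchanged.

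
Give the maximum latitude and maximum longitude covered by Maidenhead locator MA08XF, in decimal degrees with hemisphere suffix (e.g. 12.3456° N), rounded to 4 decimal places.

81.7500° S, 62.0000° E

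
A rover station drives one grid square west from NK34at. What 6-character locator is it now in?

NK24xt

Longitude subsquare a = 0; −1 → -1, wraps to 23 = x, carry into square.
Longitude square 3; −1 → 2.
The latitude characters are unchanged.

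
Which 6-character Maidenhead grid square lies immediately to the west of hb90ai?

HB80xi

Longitude subsquare a = 0; −1 → -1, wraps to 23 = x, carry into square.
Longitude square 9; −1 → 8.
The latitude characters are unchanged.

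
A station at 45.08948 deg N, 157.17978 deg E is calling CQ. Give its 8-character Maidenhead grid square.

Shift to the Maidenhead origin (180°W, 90°S): lon 337.17978, lat 135.08948.
Field: 337.17978/20 → 16 → Q, 135.08948/10 → 13 → N; chars QN.
Square: 17.17978/2 → 8, 5.08948/1 → 5; chars 85.
Subsquare: 1.17978/0.0833333 → 14 → o, 0.08948/0.0416667 → 2 → c; chars oc.
Extended square: 0.01311/0.00833333 → 1, 0.00615/0.00416667 → 1; chars 11.

QN85oc11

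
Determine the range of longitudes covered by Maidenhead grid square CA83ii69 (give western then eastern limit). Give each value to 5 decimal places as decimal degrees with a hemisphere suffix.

123.28333° W, 123.27500° W

Field C=2, A=0: +2·20° lon, +0·10° lat → SW at lon -140°, lat -90°.
Square 8, 3: +8·2° lon, +3·1° lat → SW at lon -124°, lat -87°.
Subsquare i=8, i=8: +8·0.0833333° lon, +8·0.0416667° lat → SW at lon -123.333°, lat -86.6667°.
Extended square 6, 9: +6·0.00833333° lon, +9·0.00416667° lat → SW at lon -123.283°, lat -86.6292°.
Cell spans 0.00833333° lon × 0.00416667° lat.
west 123.28333° W, east 123.27500° W.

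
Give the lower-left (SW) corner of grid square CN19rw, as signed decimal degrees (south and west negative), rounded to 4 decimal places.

49.9167, -136.5833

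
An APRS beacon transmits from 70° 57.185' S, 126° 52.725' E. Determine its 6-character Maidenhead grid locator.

PB39kb

Add 180° to longitude and 90° to latitude: 306.8787, 19.0469.
Field: lon ⌊306.8787/20⌋ = 15 → P; lat ⌊19.0469/10⌋ = 1 → B.
Square: lon ⌊6.8787/2⌋ = 3; lat ⌊9.0469/1⌋ = 9.
Subsquare: lon ⌊0.8787/0.0833333⌋ = 10 → k; lat ⌊0.0469/0.0416667⌋ = 1 → b.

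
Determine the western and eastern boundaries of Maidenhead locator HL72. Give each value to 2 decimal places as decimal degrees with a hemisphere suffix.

26.00° W, 24.00° W

Field H=7, L=11: +7·20° lon, +11·10° lat → SW at lon -40°, lat 20°.
Square 7, 2: +7·2° lon, +2·1° lat → SW at lon -26°, lat 22°.
Cell spans 2° lon × 1° lat.
west 26.00° W, east 24.00° W.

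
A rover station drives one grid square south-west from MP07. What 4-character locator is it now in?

Longitude square 0; −1 → -1, wraps to 9, carry into field.
Longitude field M = 12; −1 → 11 = L.
Latitude square 7; −1 → 6.

LP96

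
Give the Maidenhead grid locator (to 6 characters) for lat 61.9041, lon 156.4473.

QP81fv

Add 180° to longitude and 90° to latitude: 336.4473, 151.9041.
Field: 336.4473/20 → 16 → Q, 151.9041/10 → 15 → P; chars QP.
Square: 16.4473/2 → 8, 1.9041/1 → 1; chars 81.
Subsquare: 0.4473/0.0833333 → 5 → f, 0.9041/0.0416667 → 21 → v; chars fv.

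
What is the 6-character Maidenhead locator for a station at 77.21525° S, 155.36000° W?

Offset from 180°W / 90°S: lon 24.6400°, lat 12.7848°.
Field: 24.6400/20 → 1 → B, 12.7848/10 → 1 → B; chars BB.
Square: 4.6400/2 → 2, 2.7848/1 → 2; chars 22.
Subsquare: 0.6400/0.0833333 → 7 → h, 0.7848/0.0416667 → 18 → s; chars hs.

BB22hs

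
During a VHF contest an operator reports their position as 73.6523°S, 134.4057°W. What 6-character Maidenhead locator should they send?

CB26ti

Add 180° to longitude and 90° to latitude: 45.5943, 16.3477.
Field (20°×10°, letters A–R): 45.5943/20 → 2 → C, 16.3477/10 → 1 → B; chars CB.
Square (2°×1°, digits 0–9): 5.5943/2 → 2, 6.3477/1 → 6; chars 26.
Subsquare (5′×2.5′, letters a–x): 1.5943/0.0833333 → 19 → t, 0.3477/0.0416667 → 8 → i; chars ti.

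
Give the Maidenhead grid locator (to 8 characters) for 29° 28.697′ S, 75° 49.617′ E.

MG70vm95

Add 180° to longitude and 90° to latitude: 255.82695, 60.52172.
Field: lon ⌊255.82695/20⌋ = 12 → M; lat ⌊60.52172/10⌋ = 6 → G.
Square: lon ⌊15.82695/2⌋ = 7; lat ⌊0.52172/1⌋ = 0.
Subsquare: lon ⌊1.82695/0.0833333⌋ = 21 → v; lat ⌊0.52172/0.0416667⌋ = 12 → m.
Extended square: lon ⌊0.07695/0.00833333⌋ = 9; lat ⌊0.02172/0.00416667⌋ = 5.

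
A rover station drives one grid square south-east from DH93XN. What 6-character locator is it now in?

EH03am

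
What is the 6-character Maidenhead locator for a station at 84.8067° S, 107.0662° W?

DA65le

Shift to the Maidenhead origin (180°W, 90°S): lon 72.9338, lat 5.1933.
Field: lon ⌊72.9338/20⌋ = 3 → D; lat ⌊5.1933/10⌋ = 0 → A.
Square: lon ⌊12.9338/2⌋ = 6; lat ⌊5.1933/1⌋ = 5.
Subsquare: lon ⌊0.9338/0.0833333⌋ = 11 → l; lat ⌊0.1933/0.0416667⌋ = 4 → e.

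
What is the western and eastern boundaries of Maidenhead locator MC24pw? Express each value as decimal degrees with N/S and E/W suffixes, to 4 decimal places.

Field M=12, C=2: +12·20° lon, +2·10° lat → SW at lon 60°, lat -70°.
Square 2, 4: +2·2° lon, +4·1° lat → SW at lon 64°, lat -66°.
Subsquare p=15, w=22: +15·0.0833333° lon, +22·0.0416667° lat → SW at lon 65.25°, lat -65.0833°.
Cell spans 0.0833333° lon × 0.0416667° lat.
west 65.2500° E, east 65.3333° E.

65.2500° E, 65.3333° E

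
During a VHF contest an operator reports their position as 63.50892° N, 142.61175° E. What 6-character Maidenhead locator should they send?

Offset from 180°W / 90°S: lon 322.6118°, lat 153.5089°.
Field: lon ⌊322.6118/20⌋ = 16 → Q; lat ⌊153.5089/10⌋ = 15 → P.
Square: lon ⌊2.6118/2⌋ = 1; lat ⌊3.5089/1⌋ = 3.
Subsquare: lon ⌊0.6118/0.0833333⌋ = 7 → h; lat ⌊0.5089/0.0416667⌋ = 12 → m.

QP13hm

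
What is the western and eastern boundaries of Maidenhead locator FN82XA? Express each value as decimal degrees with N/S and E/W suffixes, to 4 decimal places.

Field F=5, N=13: +5·20° lon, +13·10° lat → SW at lon -80°, lat 40°.
Square 8, 2: +8·2° lon, +2·1° lat → SW at lon -64°, lat 42°.
Subsquare x=23, a=0: +23·0.0833333° lon, +0·0.0416667° lat → SW at lon -62.0833°, lat 42°.
Cell spans 0.0833333° lon × 0.0416667° lat.
west 62.0833° W, east 62.0000° W.

62.0833° W, 62.0000° W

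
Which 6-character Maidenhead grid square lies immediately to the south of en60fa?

Latitude subsquare a = 0; −1 → -1, wraps to 23 = x, carry into square.
Latitude square 0; −1 → -1, wraps to 9, carry into field.
Latitude field N = 13; −1 → 12 = M.
The longitude characters are unchanged.

EM69fx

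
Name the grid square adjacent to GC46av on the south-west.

GC36xu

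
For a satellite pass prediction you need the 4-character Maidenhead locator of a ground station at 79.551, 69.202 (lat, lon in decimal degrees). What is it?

MQ49

Add 180° to longitude and 90° to latitude: 249.20, 169.55.
Field: 249.20/20 → 12 → M, 169.55/10 → 16 → Q; chars MQ.
Square: 9.20/2 → 4, 9.55/1 → 9; chars 49.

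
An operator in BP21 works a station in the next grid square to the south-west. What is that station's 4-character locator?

BP10

Longitude square 2; −1 → 1.
Latitude square 1; −1 → 0.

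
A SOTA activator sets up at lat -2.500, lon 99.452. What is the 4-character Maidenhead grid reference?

Offset from 180°W / 90°S: lon 279.45°, lat 87.50°.
Field: 279.45/20 → 13 → N, 87.50/10 → 8 → I; chars NI.
Square: 19.45/2 → 9, 7.50/1 → 7; chars 97.

NI97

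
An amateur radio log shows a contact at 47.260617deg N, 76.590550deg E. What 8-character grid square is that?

MN87hg02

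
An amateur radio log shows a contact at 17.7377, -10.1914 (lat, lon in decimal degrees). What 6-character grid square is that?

Add 180° to longitude and 90° to latitude: 169.8086, 107.7377.
Field: 169.8086/20 → 8 → I, 107.7377/10 → 10 → K; chars IK.
Square: 9.8086/2 → 4, 7.7377/1 → 7; chars 47.
Subsquare: 1.8086/0.0833333 → 21 → v, 0.7377/0.0416667 → 17 → r; chars vr.

IK47vr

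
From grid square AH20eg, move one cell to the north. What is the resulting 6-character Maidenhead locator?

AH20eh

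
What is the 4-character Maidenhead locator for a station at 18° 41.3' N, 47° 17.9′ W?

GK68

Offset from 180°W / 90°S: lon 132.70°, lat 108.69°.
Field: lon ⌊132.70/20⌋ = 6 → G; lat ⌊108.69/10⌋ = 10 → K.
Square: lon ⌊12.70/2⌋ = 6; lat ⌊8.69/1⌋ = 8.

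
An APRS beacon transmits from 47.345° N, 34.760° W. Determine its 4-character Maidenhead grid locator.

Offset from 180°W / 90°S: lon 145.24°, lat 137.34°.
Field: lon ⌊145.24/20⌋ = 7 → H; lat ⌊137.34/10⌋ = 13 → N.
Square: lon ⌊5.24/2⌋ = 2; lat ⌊7.34/1⌋ = 7.

HN27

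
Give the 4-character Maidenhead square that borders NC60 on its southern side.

Latitude square 0; −1 → -1, wraps to 9, carry into field.
Latitude field C = 2; −1 → 1 = B.
The longitude characters are unchanged.

NB69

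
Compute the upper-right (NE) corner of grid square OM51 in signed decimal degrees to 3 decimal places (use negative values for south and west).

32.000, 112.000

Field O=14, M=12: +14·20° lon, +12·10° lat → SW at lon 100°, lat 30°.
Square 5, 1: +5·2° lon, +1·1° lat → SW at lon 110°, lat 31°.
Cell spans 2° lon × 1° lat. NE corner is SW corner plus one full cell.
latitude 32.000, longitude 112.000.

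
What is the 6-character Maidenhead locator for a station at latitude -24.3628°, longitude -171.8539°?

AG45bp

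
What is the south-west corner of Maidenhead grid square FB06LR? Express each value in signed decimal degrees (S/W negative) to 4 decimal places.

Field F=5, B=1: +5·20° lon, +1·10° lat → SW at lon -80°, lat -80°.
Square 0, 6: +0·2° lon, +6·1° lat → SW at lon -80°, lat -74°.
Subsquare l=11, r=17: +11·0.0833333° lon, +17·0.0416667° lat → SW at lon -79.0833°, lat -73.2917°.
latitude -73.2917, longitude -79.0833.

-73.2917, -79.0833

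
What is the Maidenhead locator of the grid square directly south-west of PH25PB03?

PH25ob92

Longitude extended square 0; −1 → -1, wraps to 9, carry into subsquare.
Longitude subsquare p = 15; −1 → 14 = o.
Latitude extended square 3; −1 → 2.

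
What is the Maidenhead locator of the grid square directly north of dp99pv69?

DP99pw60

Latitude extended square 9; +1 → 10, wraps to 0, carry into subsquare.
Latitude subsquare v = 21; +1 → 22 = w.
The longitude characters are unchanged.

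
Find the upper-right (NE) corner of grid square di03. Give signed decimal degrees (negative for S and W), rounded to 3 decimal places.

Field D=3, I=8: +3·20° lon, +8·10° lat → SW at lon -120°, lat -10°.
Square 0, 3: +0·2° lon, +3·1° lat → SW at lon -120°, lat -7°.
Cell spans 2° lon × 1° lat. NE corner is SW corner plus one full cell.
latitude -6.000, longitude -118.000.

-6.000, -118.000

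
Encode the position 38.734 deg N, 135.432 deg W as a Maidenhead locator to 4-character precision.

CM28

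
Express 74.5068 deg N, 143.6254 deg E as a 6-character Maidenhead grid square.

QQ14tm

Shift to the Maidenhead origin (180°W, 90°S): lon 323.6254, lat 164.5068.
Field (20°×10°, letters A–R): lon ⌊323.6254/20⌋ = 16 → Q; lat ⌊164.5068/10⌋ = 16 → Q.
Square (2°×1°, digits 0–9): lon ⌊3.6254/2⌋ = 1; lat ⌊4.5068/1⌋ = 4.
Subsquare (5′×2.5′, letters a–x): lon ⌊1.6254/0.0833333⌋ = 19 → t; lat ⌊0.5068/0.0416667⌋ = 12 → m.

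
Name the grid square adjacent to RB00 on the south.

RA09

Latitude square 0; −1 → -1, wraps to 9, carry into field.
Latitude field B = 1; −1 → 0 = A.
The longitude characters are unchanged.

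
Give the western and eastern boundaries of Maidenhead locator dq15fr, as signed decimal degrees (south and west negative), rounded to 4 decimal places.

Field D=3, Q=16: +3·20° lon, +16·10° lat → SW at lon -120°, lat 70°.
Square 1, 5: +1·2° lon, +5·1° lat → SW at lon -118°, lat 75°.
Subsquare f=5, r=17: +5·0.0833333° lon, +17·0.0416667° lat → SW at lon -117.583°, lat 75.7083°.
Cell spans 0.0833333° lon × 0.0416667° lat.
west -117.5833, east -117.5000.

-117.5833, -117.5000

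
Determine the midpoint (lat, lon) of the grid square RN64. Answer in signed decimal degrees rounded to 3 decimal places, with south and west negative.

Field R=17, N=13: +17·20° lon, +13·10° lat → SW at lon 160°, lat 40°.
Square 6, 4: +6·2° lon, +4·1° lat → SW at lon 172°, lat 44°.
Cell spans 2° lon × 1° lat. Centre is SW corner plus half of each.
latitude 44.500, longitude 173.000.

44.500, 173.000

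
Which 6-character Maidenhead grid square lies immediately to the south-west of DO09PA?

DO08ox

Longitude subsquare p = 15; −1 → 14 = o.
Latitude subsquare a = 0; −1 → -1, wraps to 23 = x, carry into square.
Latitude square 9; −1 → 8.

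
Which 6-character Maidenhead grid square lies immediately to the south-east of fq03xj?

FQ13ai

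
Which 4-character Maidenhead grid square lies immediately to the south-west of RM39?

RM28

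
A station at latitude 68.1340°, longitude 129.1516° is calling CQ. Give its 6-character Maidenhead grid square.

PP48nd

Shift to the Maidenhead origin (180°W, 90°S): lon 309.1516, lat 158.1340.
Field: 309.1516/20 → 15 → P, 158.1340/10 → 15 → P; chars PP.
Square: 9.1516/2 → 4, 8.1340/1 → 8; chars 48.
Subsquare: 1.1516/0.0833333 → 13 → n, 0.1340/0.0416667 → 3 → d; chars nd.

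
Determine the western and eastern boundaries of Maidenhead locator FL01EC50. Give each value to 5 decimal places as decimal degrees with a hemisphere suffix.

Field F=5, L=11: +5·20° lon, +11·10° lat → SW at lon -80°, lat 20°.
Square 0, 1: +0·2° lon, +1·1° lat → SW at lon -80°, lat 21°.
Subsquare e=4, c=2: +4·0.0833333° lon, +2·0.0416667° lat → SW at lon -79.6667°, lat 21.0833°.
Extended square 5, 0: +5·0.00833333° lon, +0·0.00416667° lat → SW at lon -79.625°, lat 21.0833°.
Cell spans 0.00833333° lon × 0.00416667° lat.
west 79.62500° W, east 79.61667° W.

79.62500° W, 79.61667° W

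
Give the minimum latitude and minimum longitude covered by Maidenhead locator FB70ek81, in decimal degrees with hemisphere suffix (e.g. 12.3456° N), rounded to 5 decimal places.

79.57917° S, 65.60000° W

Field F=5, B=1: +5·20° lon, +1·10° lat → SW at lon -80°, lat -80°.
Square 7, 0: +7·2° lon, +0·1° lat → SW at lon -66°, lat -80°.
Subsquare e=4, k=10: +4·0.0833333° lon, +10·0.0416667° lat → SW at lon -65.6667°, lat -79.5833°.
Extended square 8, 1: +8·0.00833333° lon, +1·0.00416667° lat → SW at lon -65.6°, lat -79.5792°.
latitude 79.57917° S, longitude 65.60000° W.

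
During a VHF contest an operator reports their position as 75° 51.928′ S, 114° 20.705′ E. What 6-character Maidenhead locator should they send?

OB74ed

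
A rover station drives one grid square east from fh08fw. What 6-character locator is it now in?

FH08gw

Longitude subsquare f = 5; +1 → 6 = g.
The latitude characters are unchanged.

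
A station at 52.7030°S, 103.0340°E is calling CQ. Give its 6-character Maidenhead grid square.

Add 180° to longitude and 90° to latitude: 283.0340, 37.2970.
Field: lon ⌊283.0340/20⌋ = 14 → O; lat ⌊37.2970/10⌋ = 3 → D.
Square: lon ⌊3.0340/2⌋ = 1; lat ⌊7.2970/1⌋ = 7.
Subsquare: lon ⌊1.0340/0.0833333⌋ = 12 → m; lat ⌊0.2970/0.0416667⌋ = 7 → h.

OD17mh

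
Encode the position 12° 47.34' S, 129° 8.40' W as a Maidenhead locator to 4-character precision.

CH57

Add 180° to longitude and 90° to latitude: 50.86, 77.21.
Field: lon ⌊50.86/20⌋ = 2 → C; lat ⌊77.21/10⌋ = 7 → H.
Square: lon ⌊10.86/2⌋ = 5; lat ⌊7.21/1⌋ = 7.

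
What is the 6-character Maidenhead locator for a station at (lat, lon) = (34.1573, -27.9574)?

HM64ad

Shift to the Maidenhead origin (180°W, 90°S): lon 152.0426, lat 124.1573.
Field (20°×10°, letters A–R): lon ⌊152.0426/20⌋ = 7 → H; lat ⌊124.1573/10⌋ = 12 → M.
Square (2°×1°, digits 0–9): lon ⌊12.0426/2⌋ = 6; lat ⌊4.1573/1⌋ = 4.
Subsquare (5′×2.5′, letters a–x): lon ⌊0.0426/0.0833333⌋ = 0 → a; lat ⌊0.1573/0.0416667⌋ = 3 → d.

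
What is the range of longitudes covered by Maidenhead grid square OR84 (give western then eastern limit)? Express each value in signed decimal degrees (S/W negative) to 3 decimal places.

116.000, 118.000

Field O=14, R=17: +14·20° lon, +17·10° lat → SW at lon 100°, lat 80°.
Square 8, 4: +8·2° lon, +4·1° lat → SW at lon 116°, lat 84°.
Cell spans 2° lon × 1° lat.
west 116.000, east 118.000.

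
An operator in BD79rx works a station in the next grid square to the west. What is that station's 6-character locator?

BD79qx

Longitude subsquare r = 17; −1 → 16 = q.
The latitude characters are unchanged.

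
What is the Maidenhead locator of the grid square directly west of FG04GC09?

FG04fc99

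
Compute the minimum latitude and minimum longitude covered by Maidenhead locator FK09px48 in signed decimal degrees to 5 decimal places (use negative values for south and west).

Field F=5, K=10: +5·20° lon, +10·10° lat → SW at lon -80°, lat 10°.
Square 0, 9: +0·2° lon, +9·1° lat → SW at lon -80°, lat 19°.
Subsquare p=15, x=23: +15·0.0833333° lon, +23·0.0416667° lat → SW at lon -78.75°, lat 19.9583°.
Extended square 4, 8: +4·0.00833333° lon, +8·0.00416667° lat → SW at lon -78.7167°, lat 19.9917°.
latitude 19.99167, longitude -78.71667.

19.99167, -78.71667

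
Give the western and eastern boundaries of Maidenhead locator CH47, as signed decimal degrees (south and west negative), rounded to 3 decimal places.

-132.000, -130.000

Field C=2, H=7: +2·20° lon, +7·10° lat → SW at lon -140°, lat -20°.
Square 4, 7: +4·2° lon, +7·1° lat → SW at lon -132°, lat -13°.
Cell spans 2° lon × 1° lat.
west -132.000, east -130.000.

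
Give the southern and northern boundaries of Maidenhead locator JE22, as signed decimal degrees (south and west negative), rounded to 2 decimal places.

-48.00, -47.00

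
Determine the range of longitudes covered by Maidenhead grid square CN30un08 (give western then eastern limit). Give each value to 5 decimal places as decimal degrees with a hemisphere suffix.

132.33333° W, 132.32500° W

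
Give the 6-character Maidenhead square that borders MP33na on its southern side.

MP32nx

Latitude subsquare a = 0; −1 → -1, wraps to 23 = x, carry into square.
Latitude square 3; −1 → 2.
The longitude characters are unchanged.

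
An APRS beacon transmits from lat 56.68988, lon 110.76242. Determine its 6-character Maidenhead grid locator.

OO56jq

Offset from 180°W / 90°S: lon 290.7624°, lat 146.6899°.
Field (20°×10°, letters A–R): 290.7624/20 → 14 → O, 146.6899/10 → 14 → O; chars OO.
Square (2°×1°, digits 0–9): 10.7624/2 → 5, 6.6899/1 → 6; chars 56.
Subsquare (5′×2.5′, letters a–x): 0.7624/0.0833333 → 9 → j, 0.6899/0.0416667 → 16 → q; chars jq.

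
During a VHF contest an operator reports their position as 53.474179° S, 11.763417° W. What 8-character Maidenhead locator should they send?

ID46cm86

Offset from 180°W / 90°S: lon 168.23658°, lat 36.52582°.
Field (20°×10°, letters A–R): 168.23658/20 → 8 → I, 36.52582/10 → 3 → D; chars ID.
Square (2°×1°, digits 0–9): 8.23658/2 → 4, 6.52582/1 → 6; chars 46.
Subsquare (5′×2.5′, letters a–x): 0.23658/0.0833333 → 2 → c, 0.52582/0.0416667 → 12 → m; chars cm.
Extended square (30″×15″, digits 0–9): 0.06992/0.00833333 → 8, 0.02582/0.00416667 → 6; chars 86.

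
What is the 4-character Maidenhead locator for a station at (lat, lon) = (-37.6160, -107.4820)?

Shift to the Maidenhead origin (180°W, 90°S): lon 72.52, lat 52.38.
Field (20°×10°, letters A–R): lon ⌊72.52/20⌋ = 3 → D; lat ⌊52.38/10⌋ = 5 → F.
Square (2°×1°, digits 0–9): lon ⌊12.52/2⌋ = 6; lat ⌊2.38/1⌋ = 2.

DF62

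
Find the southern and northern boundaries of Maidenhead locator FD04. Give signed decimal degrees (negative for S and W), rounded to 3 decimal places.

Field F=5, D=3: +5·20° lon, +3·10° lat → SW at lon -80°, lat -60°.
Square 0, 4: +0·2° lon, +4·1° lat → SW at lon -80°, lat -56°.
Cell spans 2° lon × 1° lat.
south -56.000, north -55.000.

-56.000, -55.000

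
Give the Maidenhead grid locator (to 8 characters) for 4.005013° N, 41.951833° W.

GJ94aa51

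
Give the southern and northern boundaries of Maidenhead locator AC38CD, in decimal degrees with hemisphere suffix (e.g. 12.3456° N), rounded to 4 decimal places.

61.8750° S, 61.8333° S

Field A=0, C=2: +0·20° lon, +2·10° lat → SW at lon -180°, lat -70°.
Square 3, 8: +3·2° lon, +8·1° lat → SW at lon -174°, lat -62°.
Subsquare c=2, d=3: +2·0.0833333° lon, +3·0.0416667° lat → SW at lon -173.833°, lat -61.875°.
Cell spans 0.0833333° lon × 0.0416667° lat.
south 61.8750° S, north 61.8333° S.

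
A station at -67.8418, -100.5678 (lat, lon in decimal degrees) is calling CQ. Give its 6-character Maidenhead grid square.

Add 180° to longitude and 90° to latitude: 79.4322, 22.1582.
Field (20°×10°, letters A–R): lon ⌊79.4322/20⌋ = 3 → D; lat ⌊22.1582/10⌋ = 2 → C.
Square (2°×1°, digits 0–9): lon ⌊19.4322/2⌋ = 9; lat ⌊2.1582/1⌋ = 2.
Subsquare (5′×2.5′, letters a–x): lon ⌊1.4322/0.0833333⌋ = 17 → r; lat ⌊0.1582/0.0416667⌋ = 3 → d.

DC92rd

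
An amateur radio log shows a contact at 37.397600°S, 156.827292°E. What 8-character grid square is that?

Offset from 180°W / 90°S: lon 336.82729°, lat 52.60240°.
Field: lon ⌊336.82729/20⌋ = 16 → Q; lat ⌊52.60240/10⌋ = 5 → F.
Square: lon ⌊16.82729/2⌋ = 8; lat ⌊2.60240/1⌋ = 2.
Subsquare: lon ⌊0.82729/0.0833333⌋ = 9 → j; lat ⌊0.60240/0.0416667⌋ = 14 → o.
Extended square: lon ⌊0.07729/0.00833333⌋ = 9; lat ⌊0.01907/0.00416667⌋ = 4.

QF82jo94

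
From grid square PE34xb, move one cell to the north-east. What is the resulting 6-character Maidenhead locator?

PE44ac

Longitude subsquare x = 23; +1 → 24, wraps to 0 = a, carry into square.
Longitude square 3; +1 → 4.
Latitude subsquare b = 1; +1 → 2 = c.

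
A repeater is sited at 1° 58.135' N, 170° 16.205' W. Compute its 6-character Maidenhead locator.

AJ41ux

Add 180° to longitude and 90° to latitude: 9.7299, 91.9689.
Field (20°×10°, letters A–R): 9.7299/20 → 0 → A, 91.9689/10 → 9 → J; chars AJ.
Square (2°×1°, digits 0–9): 9.7299/2 → 4, 1.9689/1 → 1; chars 41.
Subsquare (5′×2.5′, letters a–x): 1.7299/0.0833333 → 20 → u, 0.9689/0.0416667 → 23 → x; chars ux.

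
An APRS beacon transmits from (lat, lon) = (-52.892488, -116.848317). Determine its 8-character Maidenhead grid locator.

Offset from 180°W / 90°S: lon 63.15168°, lat 37.10751°.
Field: lon ⌊63.15168/20⌋ = 3 → D; lat ⌊37.10751/10⌋ = 3 → D.
Square: lon ⌊3.15168/2⌋ = 1; lat ⌊7.10751/1⌋ = 7.
Subsquare: lon ⌊1.15168/0.0833333⌋ = 13 → n; lat ⌊0.10751/0.0416667⌋ = 2 → c.
Extended square: lon ⌊0.06835/0.00833333⌋ = 8; lat ⌊0.02418/0.00416667⌋ = 5.

DD17nc85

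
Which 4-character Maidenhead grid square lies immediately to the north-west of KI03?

Longitude square 0; −1 → -1, wraps to 9, carry into field.
Longitude field K = 10; −1 → 9 = J.
Latitude square 3; +1 → 4.

JI94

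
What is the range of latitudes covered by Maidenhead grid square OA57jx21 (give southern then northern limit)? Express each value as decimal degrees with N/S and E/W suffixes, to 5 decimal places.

Field O=14, A=0: +14·20° lon, +0·10° lat → SW at lon 100°, lat -90°.
Square 5, 7: +5·2° lon, +7·1° lat → SW at lon 110°, lat -83°.
Subsquare j=9, x=23: +9·0.0833333° lon, +23·0.0416667° lat → SW at lon 110.75°, lat -82.0417°.
Extended square 2, 1: +2·0.00833333° lon, +1·0.00416667° lat → SW at lon 110.767°, lat -82.0375°.
Cell spans 0.00833333° lon × 0.00416667° lat.
south 82.03750° S, north 82.03333° S.

82.03750° S, 82.03333° S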